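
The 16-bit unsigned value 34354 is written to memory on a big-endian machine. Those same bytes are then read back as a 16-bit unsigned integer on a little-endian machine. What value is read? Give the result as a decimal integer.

34354 in 16-bit hexadecimal is 0x8632.
Stored big-endian, the bytes at ascending addresses are 86 32.
Read back as little-endian, the first byte is least significant, giving 0x3286.
0x3286 = 12934.

12934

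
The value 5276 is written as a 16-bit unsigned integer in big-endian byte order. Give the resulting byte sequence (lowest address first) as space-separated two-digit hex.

5276 in hexadecimal, padded to 16 bits, is 0x149C.
Split into bytes (most-significant first): 14 9C.
In big-endian order the high byte comes first in memory.
So the memory order matches the most-significant-first order: 14 9C.

14 9C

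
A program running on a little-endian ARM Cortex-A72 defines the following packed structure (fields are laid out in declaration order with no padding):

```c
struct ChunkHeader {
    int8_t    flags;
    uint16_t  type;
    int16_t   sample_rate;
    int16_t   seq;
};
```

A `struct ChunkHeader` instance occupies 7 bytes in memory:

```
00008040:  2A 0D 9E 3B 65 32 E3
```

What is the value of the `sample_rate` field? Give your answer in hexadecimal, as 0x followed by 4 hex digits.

0x653B

`sample_rate` follows `flags` (1 B), `type` (2 B), so it starts at offset 1 + 2 = 3 and occupies 2 bytes.
Bytes at offsets 3..4: 3B 65.
In little-endian order the low byte comes first in memory.
Reassemble most-significant byte first: 65 3B → 0x653B.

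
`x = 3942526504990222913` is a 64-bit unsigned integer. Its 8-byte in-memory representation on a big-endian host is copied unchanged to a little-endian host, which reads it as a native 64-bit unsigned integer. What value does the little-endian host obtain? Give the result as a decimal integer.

3942526504990222913 in 64-bit hexadecimal is 0x36B6AAF7C7812A41.
Stored big-endian, the bytes at ascending addresses are 36 B6 AA F7 C7 81 2A 41.
Read back as little-endian, the first byte is least significant, giving 0x412A81C7F7AAB636.
0x412A81C7F7AAB636 = 4695708257340798518.

4695708257340798518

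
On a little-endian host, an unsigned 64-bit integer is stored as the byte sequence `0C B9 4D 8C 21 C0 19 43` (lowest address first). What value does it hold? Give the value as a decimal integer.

Little-endian: lowest address holds the least-significant byte.
Reassemble most-significant byte first: 43 19 C0 21 8C 4D B9 0C → 0x4319C0218C4DB90C.
0x4319C0218C4DB90C = 4835106925279295756.

4835106925279295756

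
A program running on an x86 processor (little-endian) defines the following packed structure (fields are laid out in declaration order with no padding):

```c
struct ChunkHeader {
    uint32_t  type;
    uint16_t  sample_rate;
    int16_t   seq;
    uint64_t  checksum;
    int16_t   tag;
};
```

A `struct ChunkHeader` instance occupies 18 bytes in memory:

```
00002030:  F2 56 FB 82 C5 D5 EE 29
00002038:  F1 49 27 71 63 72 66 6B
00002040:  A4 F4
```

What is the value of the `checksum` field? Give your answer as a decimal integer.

`checksum` follows `type` (4 B), `sample_rate` (2 B), `seq` (2 B), so it starts at offset 4 + 2 + 2 = 8 and occupies 8 bytes.
Bytes at offsets 8..15: F1 49 27 71 63 72 66 6B.
Little-endian: lowest address holds the least-significant byte.
Reassemble most-significant byte first: 6B 66 72 63 71 27 49 F1 → 0x6B667263712749F1.
0x6B667263712749F1 = 7738998781108505073.

7738998781108505073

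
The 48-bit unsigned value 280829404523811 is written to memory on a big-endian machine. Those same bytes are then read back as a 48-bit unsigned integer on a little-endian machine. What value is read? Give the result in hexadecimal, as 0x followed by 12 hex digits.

0x232DE6B069FF

280829404523811 in 48-bit hexadecimal is 0xFF69B0E62D23.
Stored big-endian, the bytes at ascending addresses are FF 69 B0 E6 2D 23.
Read back as little-endian, the first byte is least significant, giving 0x232DE6B069FF.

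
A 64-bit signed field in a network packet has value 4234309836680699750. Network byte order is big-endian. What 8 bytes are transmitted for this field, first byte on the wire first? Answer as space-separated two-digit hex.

3A C3 4A 5C B4 4B 9F 66

4234309836680699750 in hexadecimal, padded to 64 bits, is 0x3AC34A5CB44B9F66.
Split into bytes (most-significant first): 3A C3 4A 5C B4 4B 9F 66.
Big-endian: lowest address holds the most-significant byte.
So the memory order matches the most-significant-first order: 3A C3 4A 5C B4 4B 9F 66.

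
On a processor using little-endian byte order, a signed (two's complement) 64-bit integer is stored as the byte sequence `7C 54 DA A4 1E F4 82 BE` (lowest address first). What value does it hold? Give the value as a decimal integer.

In little-endian order the low byte comes first in memory.
Reassemble most-significant byte first: BE 82 F4 1E A4 DA 54 7C → 0xBE82F41EA4DA547C.
Top bit is set, so as a signed 64-bit value this is 0xBE82F41EA4DA547C − 2^64 = -4718941047078890372.

-4718941047078890372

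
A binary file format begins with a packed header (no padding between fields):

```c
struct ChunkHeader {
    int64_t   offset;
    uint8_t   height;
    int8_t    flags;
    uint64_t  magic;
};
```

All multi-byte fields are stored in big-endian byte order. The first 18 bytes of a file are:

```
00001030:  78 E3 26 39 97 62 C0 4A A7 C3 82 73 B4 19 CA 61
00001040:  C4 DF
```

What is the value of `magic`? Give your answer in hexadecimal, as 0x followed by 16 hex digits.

0x8273B419CA61C4DF

`magic` follows `offset` (8 B), `height` (1 B), `flags` (1 B), so it starts at offset 8 + 1 + 1 = 10 and occupies 8 bytes.
Bytes at offsets 10..17: 82 73 B4 19 CA 61 C4 DF.
Big-endian stores the most-significant byte at the lowest address.
The bytes are already most-significant first: 0x8273B419CA61C4DF.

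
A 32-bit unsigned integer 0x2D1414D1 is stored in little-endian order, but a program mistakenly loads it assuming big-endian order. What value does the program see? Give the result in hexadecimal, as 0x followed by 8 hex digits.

0xD114142D

Stored little-endian, the bytes at ascending addresses are D1 14 14 2D.
Read back as big-endian, the last byte is least significant, giving 0xD114142D.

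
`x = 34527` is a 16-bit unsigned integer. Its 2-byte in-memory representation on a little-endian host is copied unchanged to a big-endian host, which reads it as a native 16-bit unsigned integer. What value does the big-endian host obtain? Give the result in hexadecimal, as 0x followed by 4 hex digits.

0xDF86

34527 in 16-bit hexadecimal is 0x86DF.
Stored little-endian, the bytes at ascending addresses are DF 86.
Read back as big-endian, the last byte is least significant, giving 0xDF86.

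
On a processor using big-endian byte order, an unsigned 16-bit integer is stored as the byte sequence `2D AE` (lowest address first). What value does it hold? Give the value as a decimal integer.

11694

Big-endian: lowest address holds the most-significant byte.
The bytes are already most-significant first: 0x2DAE.
0x2DAE = 11694.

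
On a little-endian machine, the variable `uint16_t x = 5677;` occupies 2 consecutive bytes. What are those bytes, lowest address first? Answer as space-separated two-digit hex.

2D 16

5677 in hexadecimal, padded to 16 bits, is 0x162D.
Split into bytes (most-significant first): 16 2D.
Little-endian stores the least-significant byte at the lowest address.
So at ascending addresses the bytes are 2D 16.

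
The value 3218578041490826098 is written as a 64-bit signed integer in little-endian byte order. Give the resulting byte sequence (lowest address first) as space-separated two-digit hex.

72 E3 EE 0C AD AF AA 2C

3218578041490826098 in hexadecimal, padded to 64 bits, is 0x2CAAAFAD0CEEE372.
Split into bytes (most-significant first): 2C AA AF AD 0C EE E3 72.
Little-endian stores the least-significant byte at the lowest address.
So at ascending addresses the bytes are 72 E3 EE 0C AD AF AA 2C.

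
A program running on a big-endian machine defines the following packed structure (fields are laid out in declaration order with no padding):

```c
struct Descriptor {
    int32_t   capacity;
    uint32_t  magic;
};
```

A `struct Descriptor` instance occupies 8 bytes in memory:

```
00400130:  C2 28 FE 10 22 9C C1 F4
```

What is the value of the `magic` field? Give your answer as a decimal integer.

`magic` follows `capacity` (4 bytes), so it starts at byte offset 4 and occupies 4 bytes.
Bytes at offsets 4..7: 22 9C C1 F4.
In big-endian order the high byte comes first in memory.
The bytes are already most-significant first: 0x229CC1F4.
0x229CC1F4 = 580698612.

580698612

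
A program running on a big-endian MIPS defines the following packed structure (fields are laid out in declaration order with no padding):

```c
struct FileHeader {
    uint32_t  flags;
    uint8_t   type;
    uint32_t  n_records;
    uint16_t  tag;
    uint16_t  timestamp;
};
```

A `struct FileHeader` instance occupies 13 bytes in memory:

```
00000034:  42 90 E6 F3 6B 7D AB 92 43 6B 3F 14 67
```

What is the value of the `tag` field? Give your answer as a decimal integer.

27455

`tag` follows `flags` (4 B), `type` (1 B), `n_records` (4 B), so it starts at offset 4 + 1 + 4 = 9 and occupies 2 bytes.
Bytes at offsets 9..10: 6B 3F.
Big-endian stores the most-significant byte at the lowest address.
The bytes are already most-significant first: 0x6B3F.
0x6B3F = 27455.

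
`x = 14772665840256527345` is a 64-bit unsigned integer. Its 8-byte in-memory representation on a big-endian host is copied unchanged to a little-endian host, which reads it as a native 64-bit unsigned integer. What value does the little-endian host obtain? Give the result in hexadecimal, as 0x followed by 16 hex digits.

14772665840256527345 in 64-bit hexadecimal is 0xCD030D501209ABF1.
Stored big-endian, the bytes at ascending addresses are CD 03 0D 50 12 09 AB F1.
Read back as little-endian, the first byte is least significant, giving 0xF1AB0912500D03CD.

0xF1AB0912500D03CD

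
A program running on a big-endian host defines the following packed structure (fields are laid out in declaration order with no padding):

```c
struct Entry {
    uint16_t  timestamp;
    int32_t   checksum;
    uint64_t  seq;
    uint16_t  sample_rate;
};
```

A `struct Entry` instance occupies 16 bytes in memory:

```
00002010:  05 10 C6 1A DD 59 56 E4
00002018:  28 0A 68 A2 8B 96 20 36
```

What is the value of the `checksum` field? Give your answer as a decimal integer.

`checksum` follows `timestamp` (2 bytes), so it starts at byte offset 2 and occupies 4 bytes.
Bytes at offsets 2..5: C6 1A DD 59.
Big-endian stores the most-significant byte at the lowest address.
The bytes are already most-significant first: 0xC61ADD59.
Top bit is set, so as a signed 32-bit value this is 0xC61ADD59 − 2^32 = -971317927.

-971317927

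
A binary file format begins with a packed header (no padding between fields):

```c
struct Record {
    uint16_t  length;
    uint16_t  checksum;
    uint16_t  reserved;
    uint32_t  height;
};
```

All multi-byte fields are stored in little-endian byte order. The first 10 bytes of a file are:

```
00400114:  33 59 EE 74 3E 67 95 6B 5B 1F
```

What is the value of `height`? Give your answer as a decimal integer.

`height` follows `length` (2 B), `checksum` (2 B), `reserved` (2 B), so it starts at offset 2 + 2 + 2 = 6 and occupies 4 bytes.
Bytes at offsets 6..9: 95 6B 5B 1F.
Little-endian: lowest address holds the least-significant byte.
Reassemble most-significant byte first: 1F 5B 6B 95 → 0x1F5B6B95.
0x1F5B6B95 = 526085013.

526085013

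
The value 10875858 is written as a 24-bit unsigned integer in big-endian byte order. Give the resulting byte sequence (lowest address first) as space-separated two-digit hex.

10875858 in hexadecimal, padded to 24 bits, is 0xA5F3D2.
Split into bytes (most-significant first): A5 F3 D2.
Big-endian stores the most-significant byte at the lowest address.
So the memory order matches the most-significant-first order: A5 F3 D2.

A5 F3 D2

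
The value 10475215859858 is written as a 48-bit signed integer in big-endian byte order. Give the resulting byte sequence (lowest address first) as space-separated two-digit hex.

10475215859858 in hexadecimal, padded to 48 bits, is 0x0986F3853092.
Split into bytes (most-significant first): 09 86 F3 85 30 92.
Big-endian: lowest address holds the most-significant byte.
So the memory order matches the most-significant-first order: 09 86 F3 85 30 92.

09 86 F3 85 30 92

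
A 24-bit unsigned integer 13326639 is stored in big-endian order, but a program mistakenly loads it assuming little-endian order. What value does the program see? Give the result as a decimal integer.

3103179

13326639 in 24-bit hexadecimal is 0xCB592F.
Stored big-endian, the bytes at ascending addresses are CB 59 2F.
Read back as little-endian, the first byte is least significant, giving 0x2F59CB.
0x2F59CB = 3103179.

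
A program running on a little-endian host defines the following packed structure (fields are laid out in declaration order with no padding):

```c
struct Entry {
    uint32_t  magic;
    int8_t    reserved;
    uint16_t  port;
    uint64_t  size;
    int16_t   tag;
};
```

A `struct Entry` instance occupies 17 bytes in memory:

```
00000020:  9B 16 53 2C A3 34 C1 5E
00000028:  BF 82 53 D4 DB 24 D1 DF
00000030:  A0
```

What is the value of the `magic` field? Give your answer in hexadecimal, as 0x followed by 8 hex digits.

`magic` is the first field, at byte offset 0, occupying 4 bytes.
Bytes at offsets 0..3: 9B 16 53 2C.
Little-endian stores the least-significant byte at the lowest address.
Reassemble most-significant byte first: 2C 53 16 9B → 0x2C53169B.

0x2C53169B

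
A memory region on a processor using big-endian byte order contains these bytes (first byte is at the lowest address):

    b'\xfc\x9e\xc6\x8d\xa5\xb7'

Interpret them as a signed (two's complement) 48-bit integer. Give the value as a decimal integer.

Big-endian stores the most-significant byte at the lowest address.
The bytes are already most-significant first: 0xFC9EC68DA5B7.
Top bit is set, so as a signed 48-bit value this is 0xFC9EC68DA5B7 − 2^48 = -3716110506569.

-3716110506569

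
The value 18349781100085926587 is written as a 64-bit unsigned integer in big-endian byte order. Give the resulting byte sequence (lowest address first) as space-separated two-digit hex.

18349781100085926587 in hexadecimal, padded to 64 bits, is 0xFEA784B070CC5ABB.
Split into bytes (most-significant first): FE A7 84 B0 70 CC 5A BB.
In big-endian order the high byte comes first in memory.
So the memory order matches the most-significant-first order: FE A7 84 B0 70 CC 5A BB.

FE A7 84 B0 70 CC 5A BB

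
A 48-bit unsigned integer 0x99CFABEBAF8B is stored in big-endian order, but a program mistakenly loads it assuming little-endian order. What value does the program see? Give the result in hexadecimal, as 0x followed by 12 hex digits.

0x8BAFEBABCF99

Stored big-endian, the bytes at ascending addresses are 99 CF AB EB AF 8B.
Read back as little-endian, the first byte is least significant, giving 0x8BAFEBABCF99.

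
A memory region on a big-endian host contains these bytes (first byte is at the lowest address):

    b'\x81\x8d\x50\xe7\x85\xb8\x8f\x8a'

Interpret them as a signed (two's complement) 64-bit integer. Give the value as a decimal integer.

-9111537515789512822

Big-endian: lowest address holds the most-significant byte.
The bytes are already most-significant first: 0x818D50E785B88F8A.
Top bit is set, so as a signed 64-bit value this is 0x818D50E785B88F8A − 2^64 = -9111537515789512822.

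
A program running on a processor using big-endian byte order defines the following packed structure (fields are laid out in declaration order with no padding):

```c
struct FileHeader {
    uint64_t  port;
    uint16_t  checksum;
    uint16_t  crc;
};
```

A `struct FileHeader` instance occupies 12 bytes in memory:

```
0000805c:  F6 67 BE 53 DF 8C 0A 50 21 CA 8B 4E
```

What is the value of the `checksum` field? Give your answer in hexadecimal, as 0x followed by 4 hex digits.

0x21CA

`checksum` follows `port` (8 bytes), so it starts at byte offset 8 and occupies 2 bytes.
Bytes at offsets 8..9: 21 CA.
Big-endian stores the most-significant byte at the lowest address.
The bytes are already most-significant first: 0x21CA.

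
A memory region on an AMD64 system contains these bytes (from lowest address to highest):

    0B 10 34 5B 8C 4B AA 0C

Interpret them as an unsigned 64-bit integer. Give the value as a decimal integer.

In little-endian order the low byte comes first in memory.
Reassemble most-significant byte first: 0C AA 4B 8C 5B 34 10 0B → 0x0CAA4B8C5B34100B.
0x0CAA4B8C5B34100B = 912624940693590027.

912624940693590027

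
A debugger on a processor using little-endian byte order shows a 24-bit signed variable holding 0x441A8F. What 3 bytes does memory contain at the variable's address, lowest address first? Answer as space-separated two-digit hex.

Split into bytes (most-significant first): 44 1A 8F.
In little-endian order the low byte comes first in memory.
So at ascending addresses the bytes are 8F 1A 44.

8F 1A 44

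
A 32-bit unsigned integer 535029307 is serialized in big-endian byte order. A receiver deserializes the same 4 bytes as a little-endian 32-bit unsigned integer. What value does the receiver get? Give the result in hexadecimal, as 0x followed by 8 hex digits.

0x3BE6E31F

535029307 in 32-bit hexadecimal is 0x1FE3E63B.
Stored big-endian, the bytes at ascending addresses are 1F E3 E6 3B.
Read back as little-endian, the first byte is least significant, giving 0x3BE6E31F.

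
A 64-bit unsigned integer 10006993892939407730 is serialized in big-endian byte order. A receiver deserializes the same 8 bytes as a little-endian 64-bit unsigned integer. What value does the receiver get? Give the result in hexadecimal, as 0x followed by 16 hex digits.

10006993892939407730 in 64-bit hexadecimal is 0x8ADFFBED22282172.
Stored big-endian, the bytes at ascending addresses are 8A DF FB ED 22 28 21 72.
Read back as little-endian, the first byte is least significant, giving 0x72212822EDFBDF8A.

0x72212822EDFBDF8A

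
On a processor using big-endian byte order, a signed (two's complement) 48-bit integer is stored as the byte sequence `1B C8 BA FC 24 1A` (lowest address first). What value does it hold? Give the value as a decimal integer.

30548944495642

In big-endian order the high byte comes first in memory.
The bytes are already most-significant first: 0x1BC8BAFC241A.
0x1BC8BAFC241A = 30548944495642.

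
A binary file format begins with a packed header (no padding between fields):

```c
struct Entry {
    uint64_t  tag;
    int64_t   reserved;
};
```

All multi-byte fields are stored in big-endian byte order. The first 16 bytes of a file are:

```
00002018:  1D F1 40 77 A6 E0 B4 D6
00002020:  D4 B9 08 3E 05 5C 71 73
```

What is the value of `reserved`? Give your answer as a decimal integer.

-3118452204506418829

`reserved` follows `tag` (8 bytes), so it starts at byte offset 8 and occupies 8 bytes.
Bytes at offsets 8..15: D4 B9 08 3E 05 5C 71 73.
Big-endian: lowest address holds the most-significant byte.
The bytes are already most-significant first: 0xD4B9083E055C7173.
Top bit is set, so as a signed 64-bit value this is 0xD4B9083E055C7173 − 2^64 = -3118452204506418829.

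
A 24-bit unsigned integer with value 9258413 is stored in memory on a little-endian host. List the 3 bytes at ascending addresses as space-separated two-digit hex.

9258413 in hexadecimal, padded to 24 bits, is 0x8D45AD.
Split into bytes (most-significant first): 8D 45 AD.
Little-endian stores the least-significant byte at the lowest address.
So at ascending addresses the bytes are AD 45 8D.

AD 45 8D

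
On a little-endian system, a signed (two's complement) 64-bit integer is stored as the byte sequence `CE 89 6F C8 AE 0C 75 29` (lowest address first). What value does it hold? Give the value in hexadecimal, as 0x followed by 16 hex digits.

0x29750CAEC86F89CE

Little-endian stores the least-significant byte at the lowest address.
Reassemble most-significant byte first: 29 75 0C AE C8 6F 89 CE → 0x29750CAEC86F89CE.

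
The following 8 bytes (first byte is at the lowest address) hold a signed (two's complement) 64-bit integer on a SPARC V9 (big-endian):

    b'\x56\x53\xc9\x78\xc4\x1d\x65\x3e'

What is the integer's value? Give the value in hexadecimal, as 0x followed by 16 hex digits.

Big-endian: lowest address holds the most-significant byte.
The bytes are already most-significant first: 0x5653C978C41D653E.

0x5653C978C41D653E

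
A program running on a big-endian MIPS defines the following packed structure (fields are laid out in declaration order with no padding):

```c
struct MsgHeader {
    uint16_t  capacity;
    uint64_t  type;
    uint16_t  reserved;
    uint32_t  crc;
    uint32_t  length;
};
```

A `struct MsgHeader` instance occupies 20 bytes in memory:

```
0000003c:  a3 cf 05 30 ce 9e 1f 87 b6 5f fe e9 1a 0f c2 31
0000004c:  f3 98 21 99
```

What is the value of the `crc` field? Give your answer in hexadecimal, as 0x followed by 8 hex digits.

0x1A0FC231

`crc` follows `capacity` (2 B), `type` (8 B), `reserved` (2 B), so it starts at offset 2 + 8 + 2 = 12 and occupies 4 bytes.
Bytes at offsets 12..15: 1A 0F C2 31.
In big-endian order the high byte comes first in memory.
The bytes are already most-significant first: 0x1A0FC231.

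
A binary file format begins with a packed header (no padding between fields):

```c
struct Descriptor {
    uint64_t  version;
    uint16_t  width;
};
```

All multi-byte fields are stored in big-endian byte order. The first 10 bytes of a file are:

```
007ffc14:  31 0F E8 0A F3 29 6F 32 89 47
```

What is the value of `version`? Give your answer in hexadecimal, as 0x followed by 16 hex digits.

`version` is the first field, at byte offset 0, occupying 8 bytes.
Bytes at offsets 0..7: 31 0F E8 0A F3 29 6F 32.
Big-endian stores the most-significant byte at the lowest address.
The bytes are already most-significant first: 0x310FE80AF3296F32.

0x310FE80AF3296F32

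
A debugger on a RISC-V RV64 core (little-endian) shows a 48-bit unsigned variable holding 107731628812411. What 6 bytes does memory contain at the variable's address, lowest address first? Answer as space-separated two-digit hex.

107731628812411 in hexadecimal, padded to 48 bits, is 0x61FB3977687B.
Split into bytes (most-significant first): 61 FB 39 77 68 7B.
Little-endian stores the least-significant byte at the lowest address.
So at ascending addresses the bytes are 7B 68 77 39 FB 61.

7B 68 77 39 FB 61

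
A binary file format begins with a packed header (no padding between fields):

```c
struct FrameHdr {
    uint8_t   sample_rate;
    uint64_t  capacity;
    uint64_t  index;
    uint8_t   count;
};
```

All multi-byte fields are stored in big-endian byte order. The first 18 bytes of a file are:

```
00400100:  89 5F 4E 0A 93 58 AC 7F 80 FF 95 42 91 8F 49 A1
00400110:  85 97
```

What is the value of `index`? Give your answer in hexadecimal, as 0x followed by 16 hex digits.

0xFF9542918F49A185

`index` follows `sample_rate` (1 B), `capacity` (8 B), so it starts at offset 1 + 8 = 9 and occupies 8 bytes.
Bytes at offsets 9..16: FF 95 42 91 8F 49 A1 85.
Big-endian: lowest address holds the most-significant byte.
The bytes are already most-significant first: 0xFF9542918F49A185.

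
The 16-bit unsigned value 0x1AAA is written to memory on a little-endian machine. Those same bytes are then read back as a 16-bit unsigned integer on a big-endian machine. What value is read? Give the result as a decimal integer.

43546

Stored little-endian, the bytes at ascending addresses are AA 1A.
Read back as big-endian, the last byte is least significant, giving 0xAA1A.
0xAA1A = 43546.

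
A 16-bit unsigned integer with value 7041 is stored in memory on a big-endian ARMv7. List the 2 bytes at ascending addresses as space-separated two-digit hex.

7041 in hexadecimal, padded to 16 bits, is 0x1B81.
Split into bytes (most-significant first): 1B 81.
Big-endian stores the most-significant byte at the lowest address.
So the memory order matches the most-significant-first order: 1B 81.

1B 81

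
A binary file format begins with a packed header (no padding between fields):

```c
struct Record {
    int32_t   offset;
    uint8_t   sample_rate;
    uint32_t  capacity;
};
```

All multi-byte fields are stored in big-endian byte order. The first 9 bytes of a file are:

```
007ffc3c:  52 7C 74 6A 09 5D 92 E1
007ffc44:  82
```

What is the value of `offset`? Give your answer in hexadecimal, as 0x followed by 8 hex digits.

0x527C746A

`offset` is the first field, at byte offset 0, occupying 4 bytes.
Bytes at offsets 0..3: 52 7C 74 6A.
In big-endian order the high byte comes first in memory.
The bytes are already most-significant first: 0x527C746A.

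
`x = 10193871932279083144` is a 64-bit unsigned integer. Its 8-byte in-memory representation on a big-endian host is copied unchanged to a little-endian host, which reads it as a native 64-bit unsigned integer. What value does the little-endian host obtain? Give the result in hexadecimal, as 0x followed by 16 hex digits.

0x88D0515183E8778D

10193871932279083144 in 64-bit hexadecimal is 0x8D77E8835151D088.
Stored big-endian, the bytes at ascending addresses are 8D 77 E8 83 51 51 D0 88.
Read back as little-endian, the first byte is least significant, giving 0x88D0515183E8778D.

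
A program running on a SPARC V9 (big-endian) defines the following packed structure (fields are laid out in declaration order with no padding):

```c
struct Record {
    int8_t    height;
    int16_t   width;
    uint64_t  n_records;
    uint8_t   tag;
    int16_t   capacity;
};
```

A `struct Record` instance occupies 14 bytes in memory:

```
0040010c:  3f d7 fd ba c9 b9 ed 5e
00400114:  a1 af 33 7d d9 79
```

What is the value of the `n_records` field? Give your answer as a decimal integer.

13459493390519480115

`n_records` follows `height` (1 B), `width` (2 B), so it starts at offset 1 + 2 = 3 and occupies 8 bytes.
Bytes at offsets 3..10: BA C9 B9 ED 5E A1 AF 33.
Big-endian: lowest address holds the most-significant byte.
The bytes are already most-significant first: 0xBAC9B9ED5EA1AF33.
0xBAC9B9ED5EA1AF33 = 13459493390519480115.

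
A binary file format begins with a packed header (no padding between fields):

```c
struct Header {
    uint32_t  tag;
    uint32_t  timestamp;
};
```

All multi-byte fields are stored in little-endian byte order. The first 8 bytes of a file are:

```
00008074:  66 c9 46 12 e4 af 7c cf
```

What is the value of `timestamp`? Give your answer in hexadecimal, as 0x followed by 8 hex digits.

`timestamp` follows `tag` (4 bytes), so it starts at byte offset 4 and occupies 4 bytes.
Bytes at offsets 4..7: E4 AF 7C CF.
Little-endian stores the least-significant byte at the lowest address.
Reassemble most-significant byte first: CF 7C AF E4 → 0xCF7CAFE4.

0xCF7CAFE4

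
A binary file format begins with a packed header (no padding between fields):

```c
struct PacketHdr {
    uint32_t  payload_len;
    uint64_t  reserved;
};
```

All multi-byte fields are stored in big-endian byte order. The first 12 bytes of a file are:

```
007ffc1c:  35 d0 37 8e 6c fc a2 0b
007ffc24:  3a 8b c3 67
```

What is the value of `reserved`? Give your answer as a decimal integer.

`reserved` follows `payload_len` (4 bytes), so it starts at byte offset 4 and occupies 8 bytes.
Bytes at offsets 4..11: 6C FC A2 0B 3A 8B C3 67.
In big-endian order the high byte comes first in memory.
The bytes are already most-significant first: 0x6CFCA20B3A8BC367.
0x6CFCA20B3A8BC367 = 7853330019337880423.

7853330019337880423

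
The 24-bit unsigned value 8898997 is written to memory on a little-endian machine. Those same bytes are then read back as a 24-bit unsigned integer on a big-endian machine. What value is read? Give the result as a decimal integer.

11913607

8898997 in 24-bit hexadecimal is 0x87C9B5.
Stored little-endian, the bytes at ascending addresses are B5 C9 87.
Read back as big-endian, the last byte is least significant, giving 0xB5C987.
0xB5C987 = 11913607.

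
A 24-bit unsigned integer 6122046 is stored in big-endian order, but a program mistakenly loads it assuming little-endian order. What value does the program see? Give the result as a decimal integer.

6122046 in 24-bit hexadecimal is 0x5D6A3E.
Stored big-endian, the bytes at ascending addresses are 5D 6A 3E.
Read back as little-endian, the first byte is least significant, giving 0x3E6A5D.
0x3E6A5D = 4090461.

4090461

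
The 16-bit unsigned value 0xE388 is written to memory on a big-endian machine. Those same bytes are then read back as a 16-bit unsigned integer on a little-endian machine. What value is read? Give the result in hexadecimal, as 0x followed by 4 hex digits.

Stored big-endian, the bytes at ascending addresses are E3 88.
Read back as little-endian, the first byte is least significant, giving 0x88E3.

0x88E3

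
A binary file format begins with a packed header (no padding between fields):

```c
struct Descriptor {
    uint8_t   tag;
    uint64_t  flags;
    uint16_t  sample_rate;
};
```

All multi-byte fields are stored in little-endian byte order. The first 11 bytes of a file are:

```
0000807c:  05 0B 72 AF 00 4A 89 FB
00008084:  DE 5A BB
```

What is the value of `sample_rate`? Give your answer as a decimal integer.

`sample_rate` follows `tag` (1 B), `flags` (8 B), so it starts at offset 1 + 8 = 9 and occupies 2 bytes.
Bytes at offsets 9..10: 5A BB.
Little-endian: lowest address holds the least-significant byte.
Reassemble most-significant byte first: BB 5A → 0xBB5A.
0xBB5A = 47962.

47962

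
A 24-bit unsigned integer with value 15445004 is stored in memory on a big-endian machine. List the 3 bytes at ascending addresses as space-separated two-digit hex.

15445004 in hexadecimal, padded to 24 bits, is 0xEBAC0C.
Split into bytes (most-significant first): EB AC 0C.
In big-endian order the high byte comes first in memory.
So the memory order matches the most-significant-first order: EB AC 0C.

EB AC 0C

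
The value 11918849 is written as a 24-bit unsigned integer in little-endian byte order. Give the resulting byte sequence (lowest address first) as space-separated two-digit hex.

11918849 in hexadecimal, padded to 24 bits, is 0xB5DE01.
Split into bytes (most-significant first): B5 DE 01.
Little-endian: lowest address holds the least-significant byte.
So at ascending addresses the bytes are 01 DE B5.

01 DE B5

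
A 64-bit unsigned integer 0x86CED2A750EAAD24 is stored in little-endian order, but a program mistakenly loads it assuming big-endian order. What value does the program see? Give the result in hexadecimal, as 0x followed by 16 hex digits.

0x24ADEA50A7D2CE86

Stored little-endian, the bytes at ascending addresses are 24 AD EA 50 A7 D2 CE 86.
Read back as big-endian, the last byte is least significant, giving 0x24ADEA50A7D2CE86.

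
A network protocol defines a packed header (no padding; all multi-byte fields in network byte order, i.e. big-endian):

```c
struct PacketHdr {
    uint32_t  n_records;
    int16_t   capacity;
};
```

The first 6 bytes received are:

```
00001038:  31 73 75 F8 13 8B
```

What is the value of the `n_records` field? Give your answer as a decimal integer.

`n_records` is the first field, at byte offset 0, occupying 4 bytes.
Bytes at offsets 0..3: 31 73 75 F8.
Big-endian stores the most-significant byte at the lowest address.
The bytes are already most-significant first: 0x317375F8.
0x317375F8 = 829650424.

829650424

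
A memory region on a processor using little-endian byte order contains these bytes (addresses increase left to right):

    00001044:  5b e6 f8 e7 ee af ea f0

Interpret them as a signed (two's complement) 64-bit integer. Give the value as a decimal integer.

-1086862919427627429

Little-endian stores the least-significant byte at the lowest address.
Reassemble most-significant byte first: F0 EA AF EE E7 F8 E6 5B → 0xF0EAAFEEE7F8E65B.
Top bit is set, so as a signed 64-bit value this is 0xF0EAAFEEE7F8E65B − 2^64 = -1086862919427627429.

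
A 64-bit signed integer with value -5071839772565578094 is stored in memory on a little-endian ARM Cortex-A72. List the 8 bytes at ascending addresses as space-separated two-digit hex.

92 DE 87 3E 99 34 9D B9

Two's complement of -5071839772565578094 in 64 bits: 5071839772565578094 = 0x4662CB66C178216E; invert → 0xB99D34993E87DE91; add 1 → 0xB99D34993E87DE92.
Split into bytes (most-significant first): B9 9D 34 99 3E 87 DE 92.
Little-endian stores the least-significant byte at the lowest address.
So at ascending addresses the bytes are 92 DE 87 3E 99 34 9D B9.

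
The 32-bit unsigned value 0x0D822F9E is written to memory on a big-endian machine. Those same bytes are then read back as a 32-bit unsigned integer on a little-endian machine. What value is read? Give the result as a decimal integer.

Stored big-endian, the bytes at ascending addresses are 0D 82 2F 9E.
Read back as little-endian, the first byte is least significant, giving 0x9E2F820D.
0x9E2F820D = 2653913613.

2653913613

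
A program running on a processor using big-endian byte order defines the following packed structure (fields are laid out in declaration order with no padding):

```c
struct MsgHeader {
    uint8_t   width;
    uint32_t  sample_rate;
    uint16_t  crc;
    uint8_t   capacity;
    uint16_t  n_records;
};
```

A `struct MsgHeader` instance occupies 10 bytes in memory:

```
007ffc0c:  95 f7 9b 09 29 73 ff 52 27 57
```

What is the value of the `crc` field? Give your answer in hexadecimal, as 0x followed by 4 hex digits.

`crc` follows `width` (1 B), `sample_rate` (4 B), so it starts at offset 1 + 4 = 5 and occupies 2 bytes.
Bytes at offsets 5..6: 73 FF.
In big-endian order the high byte comes first in memory.
The bytes are already most-significant first: 0x73FF.

0x73FF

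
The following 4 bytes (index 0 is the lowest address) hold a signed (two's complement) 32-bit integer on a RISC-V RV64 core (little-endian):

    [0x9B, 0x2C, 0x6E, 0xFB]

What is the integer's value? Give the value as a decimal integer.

Little-endian stores the least-significant byte at the lowest address.
Reassemble most-significant byte first: FB 6E 2C 9B → 0xFB6E2C9B.
Top bit is set, so as a signed 32-bit value this is 0xFB6E2C9B − 2^32 = -76665701.

-76665701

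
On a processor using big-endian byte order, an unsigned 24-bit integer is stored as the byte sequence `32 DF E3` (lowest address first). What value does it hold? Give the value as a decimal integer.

3334115

Big-endian stores the most-significant byte at the lowest address.
The bytes are already most-significant first: 0x32DFE3.
0x32DFE3 = 3334115.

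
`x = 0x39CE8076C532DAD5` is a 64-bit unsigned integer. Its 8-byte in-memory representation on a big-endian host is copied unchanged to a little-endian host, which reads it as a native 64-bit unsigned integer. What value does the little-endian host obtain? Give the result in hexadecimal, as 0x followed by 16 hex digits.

0xD5DA32C57680CE39

Stored big-endian, the bytes at ascending addresses are 39 CE 80 76 C5 32 DA D5.
Read back as little-endian, the first byte is least significant, giving 0xD5DA32C57680CE39.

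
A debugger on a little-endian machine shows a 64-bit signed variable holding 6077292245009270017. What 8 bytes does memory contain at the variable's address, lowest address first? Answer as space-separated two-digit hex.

6077292245009270017 in hexadecimal, padded to 64 bits, is 0x5456E11914038501.
Split into bytes (most-significant first): 54 56 E1 19 14 03 85 01.
Little-endian stores the least-significant byte at the lowest address.
So at ascending addresses the bytes are 01 85 03 14 19 E1 56 54.

01 85 03 14 19 E1 56 54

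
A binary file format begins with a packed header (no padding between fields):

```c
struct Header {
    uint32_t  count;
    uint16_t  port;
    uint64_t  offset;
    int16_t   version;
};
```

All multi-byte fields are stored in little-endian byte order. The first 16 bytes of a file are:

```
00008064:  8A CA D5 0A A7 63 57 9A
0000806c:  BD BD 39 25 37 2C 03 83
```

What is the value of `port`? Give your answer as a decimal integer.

25511

`port` follows `count` (4 bytes), so it starts at byte offset 4 and occupies 2 bytes.
Bytes at offsets 4..5: A7 63.
Little-endian: lowest address holds the least-significant byte.
Reassemble most-significant byte first: 63 A7 → 0x63A7.
0x63A7 = 25511.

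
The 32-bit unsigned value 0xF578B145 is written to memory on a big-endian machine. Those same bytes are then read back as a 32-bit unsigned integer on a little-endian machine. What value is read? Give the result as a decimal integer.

Stored big-endian, the bytes at ascending addresses are F5 78 B1 45.
Read back as little-endian, the first byte is least significant, giving 0x45B178F5.
0x45B178F5 = 1169258741.

1169258741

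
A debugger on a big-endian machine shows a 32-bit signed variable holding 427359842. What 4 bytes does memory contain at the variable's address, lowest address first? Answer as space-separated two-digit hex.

427359842 in hexadecimal, padded to 32 bits, is 0x1978FE62.
Split into bytes (most-significant first): 19 78 FE 62.
In big-endian order the high byte comes first in memory.
So the memory order matches the most-significant-first order: 19 78 FE 62.

19 78 FE 62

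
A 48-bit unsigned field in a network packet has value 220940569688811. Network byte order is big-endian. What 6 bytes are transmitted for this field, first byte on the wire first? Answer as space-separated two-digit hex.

C8 F1 BC 2C 3A EB

220940569688811 in hexadecimal, padded to 48 bits, is 0xC8F1BC2C3AEB.
Split into bytes (most-significant first): C8 F1 BC 2C 3A EB.
Big-endian stores the most-significant byte at the lowest address.
So the memory order matches the most-significant-first order: C8 F1 BC 2C 3A EB.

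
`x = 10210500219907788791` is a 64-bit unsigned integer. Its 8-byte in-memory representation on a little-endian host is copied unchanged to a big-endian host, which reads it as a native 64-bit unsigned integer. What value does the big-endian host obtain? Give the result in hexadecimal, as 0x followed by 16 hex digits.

0xF7CFA63ADAFBB28D

10210500219907788791 in 64-bit hexadecimal is 0x8DB2FBDA3AA6CFF7.
Stored little-endian, the bytes at ascending addresses are F7 CF A6 3A DA FB B2 8D.
Read back as big-endian, the last byte is least significant, giving 0xF7CFA63ADAFBB28D.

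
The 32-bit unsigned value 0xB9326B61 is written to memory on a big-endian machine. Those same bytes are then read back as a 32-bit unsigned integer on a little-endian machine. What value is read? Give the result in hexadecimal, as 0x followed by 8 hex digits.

Stored big-endian, the bytes at ascending addresses are B9 32 6B 61.
Read back as little-endian, the first byte is least significant, giving 0x616B32B9.

0x616B32B9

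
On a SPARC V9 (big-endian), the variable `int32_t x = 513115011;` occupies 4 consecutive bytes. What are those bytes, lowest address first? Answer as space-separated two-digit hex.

1E 95 83 83

513115011 in hexadecimal, padded to 32 bits, is 0x1E958383.
Split into bytes (most-significant first): 1E 95 83 83.
In big-endian order the high byte comes first in memory.
So the memory order matches the most-significant-first order: 1E 95 83 83.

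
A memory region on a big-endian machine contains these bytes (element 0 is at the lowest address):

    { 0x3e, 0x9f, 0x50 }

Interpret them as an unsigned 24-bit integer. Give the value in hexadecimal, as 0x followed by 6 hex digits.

In big-endian order the high byte comes first in memory.
The bytes are already most-significant first: 0x3E9F50.

0x3E9F50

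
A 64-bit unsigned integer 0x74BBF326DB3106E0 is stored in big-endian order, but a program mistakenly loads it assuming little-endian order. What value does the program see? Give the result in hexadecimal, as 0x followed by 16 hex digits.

0xE00631DB26F3BB74

Stored big-endian, the bytes at ascending addresses are 74 BB F3 26 DB 31 06 E0.
Read back as little-endian, the first byte is least significant, giving 0xE00631DB26F3BB74.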